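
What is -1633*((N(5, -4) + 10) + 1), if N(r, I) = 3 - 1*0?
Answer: -22862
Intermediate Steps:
N(r, I) = 3 (N(r, I) = 3 + 0 = 3)
-1633*((N(5, -4) + 10) + 1) = -1633*((3 + 10) + 1) = -1633*(13 + 1) = -1633*14 = -22862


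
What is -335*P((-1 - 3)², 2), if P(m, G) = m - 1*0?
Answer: -5360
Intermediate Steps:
P(m, G) = m (P(m, G) = m + 0 = m)
-335*P((-1 - 3)², 2) = -335*(-1 - 3)² = -335*(-4)² = -335*16 = -5360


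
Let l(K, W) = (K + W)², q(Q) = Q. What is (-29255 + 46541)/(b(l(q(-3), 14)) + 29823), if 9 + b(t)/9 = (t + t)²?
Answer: 2881/92803 ≈ 0.031044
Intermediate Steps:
b(t) = -81 + 36*t² (b(t) = -81 + 9*(t + t)² = -81 + 9*(2*t)² = -81 + 9*(4*t²) = -81 + 36*t²)
(-29255 + 46541)/(b(l(q(-3), 14)) + 29823) = (-29255 + 46541)/((-81 + 36*((-3 + 14)²)²) + 29823) = 17286/((-81 + 36*(11²)²) + 29823) = 17286/((-81 + 36*121²) + 29823) = 17286/((-81 + 36*14641) + 29823) = 17286/((-81 + 527076) + 29823) = 17286/(526995 + 29823) = 17286/556818 = 17286*(1/556818) = 2881/92803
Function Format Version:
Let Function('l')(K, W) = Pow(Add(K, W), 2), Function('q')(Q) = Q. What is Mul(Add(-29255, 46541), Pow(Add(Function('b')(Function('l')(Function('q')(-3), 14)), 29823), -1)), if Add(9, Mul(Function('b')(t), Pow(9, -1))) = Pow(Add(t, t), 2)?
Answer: Rational(2881, 92803) ≈ 0.031044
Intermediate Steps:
Function('b')(t) = Add(-81, Mul(36, Pow(t, 2))) (Function('b')(t) = Add(-81, Mul(9, Pow(Add(t, t), 2))) = Add(-81, Mul(9, Pow(Mul(2, t), 2))) = Add(-81, Mul(9, Mul(4, Pow(t, 2)))) = Add(-81, Mul(36, Pow(t, 2))))
Mul(Add(-29255, 46541), Pow(Add(Function('b')(Function('l')(Function('q')(-3), 14)), 29823), -1)) = Mul(Add(-29255, 46541), Pow(Add(Add(-81, Mul(36, Pow(Pow(Add(-3, 14), 2), 2))), 29823), -1)) = Mul(17286, Pow(Add(Add(-81, Mul(36, Pow(Pow(11, 2), 2))), 29823), -1)) = Mul(17286, Pow(Add(Add(-81, Mul(36, Pow(121, 2))), 29823), -1)) = Mul(17286, Pow(Add(Add(-81, Mul(36, 14641)), 29823), -1)) = Mul(17286, Pow(Add(Add(-81, 527076), 29823), -1)) = Mul(17286, Pow(Add(526995, 29823), -1)) = Mul(17286, Pow(556818, -1)) = Mul(17286, Rational(1, 556818)) = Rational(2881, 92803)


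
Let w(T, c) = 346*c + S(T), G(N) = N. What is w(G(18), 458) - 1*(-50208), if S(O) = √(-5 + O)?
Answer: 208676 + √13 ≈ 2.0868e+5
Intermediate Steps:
w(T, c) = √(-5 + T) + 346*c (w(T, c) = 346*c + √(-5 + T) = √(-5 + T) + 346*c)
w(G(18), 458) - 1*(-50208) = (√(-5 + 18) + 346*458) - 1*(-50208) = (√13 + 158468) + 50208 = (158468 + √13) + 50208 = 208676 + √13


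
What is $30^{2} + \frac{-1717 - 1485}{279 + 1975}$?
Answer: $\frac{1012699}{1127} \approx 898.58$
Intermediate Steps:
$30^{2} + \frac{-1717 - 1485}{279 + 1975} = 900 - \frac{3202}{2254} = 900 - \frac{1601}{1127} = \frac{1012699}{1127}$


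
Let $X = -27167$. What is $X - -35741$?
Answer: $8574$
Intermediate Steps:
$X - -35741 = -27167 - -35741 = -27167 + 35741 = 8574$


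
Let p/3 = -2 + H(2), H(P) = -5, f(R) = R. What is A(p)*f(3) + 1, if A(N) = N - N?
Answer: 1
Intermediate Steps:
p = -21 (p = 3*(-2 - 5) = 3*(-7) = -21)
A(N) = 0
A(p)*f(3) + 1 = 0*3 + 1 = 0 + 1 = 1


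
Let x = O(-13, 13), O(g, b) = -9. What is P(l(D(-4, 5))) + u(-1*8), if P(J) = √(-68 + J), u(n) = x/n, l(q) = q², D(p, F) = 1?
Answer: 9/8 + I*√67 ≈ 1.125 + 8.1853*I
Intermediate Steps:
x = -9
u(n) = -9/n
P(l(D(-4, 5))) + u(-1*8) = √(-68 + 1²) - 9/((-1*8)) = √(-68 + 1) - 9/(-8) = √(-67) - 9*(-⅛) = I*√67 + 9/8 = 9/8 + I*√67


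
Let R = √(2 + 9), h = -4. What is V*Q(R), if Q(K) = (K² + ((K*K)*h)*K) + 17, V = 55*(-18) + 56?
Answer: -26152 + 41096*√11 ≈ 1.1015e+5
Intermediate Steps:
V = -934 (V = -990 + 56 = -934)
R = √11 ≈ 3.3166
Q(K) = 17 + K² - 4*K³ (Q(K) = (K² + ((K*K)*(-4))*K) + 17 = (K² + (K²*(-4))*K) + 17 = (K² + (-4*K²)*K) + 17 = (K² - 4*K³) + 17 = 17 + K² - 4*K³)
V*Q(R) = -934*(17 + (√11)² - 4*11*√11) = -934*(17 + 11 - 44*√11) = -934*(28 - 44*√11) = -26152 + 41096*√11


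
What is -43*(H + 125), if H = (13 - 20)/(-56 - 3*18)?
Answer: -591551/110 ≈ -5377.7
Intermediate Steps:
H = 7/110 (H = -7/(-56 - 54) = -7/(-110) = -7*(-1/110) = 7/110 ≈ 0.063636)
-43*(H + 125) = -43*(7/110 + 125) = -43*13757/110 = -591551/110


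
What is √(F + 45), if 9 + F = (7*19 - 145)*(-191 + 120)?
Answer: 2*√222 ≈ 29.799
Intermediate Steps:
F = 843 (F = -9 + (7*19 - 145)*(-191 + 120) = -9 + (133 - 145)*(-71) = -9 - 12*(-71) = -9 + 852 = 843)
√(F + 45) = √(843 + 45) = √888 = 2*√222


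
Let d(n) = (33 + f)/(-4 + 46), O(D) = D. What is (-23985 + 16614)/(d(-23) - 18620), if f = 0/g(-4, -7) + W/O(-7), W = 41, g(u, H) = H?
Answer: 1083537/2737045 ≈ 0.39588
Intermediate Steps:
f = -41/7 (f = 0/(-7) + 41/(-7) = 0*(-⅐) + 41*(-⅐) = 0 - 41/7 = -41/7 ≈ -5.8571)
d(n) = 95/147 (d(n) = (33 - 41/7)/(-4 + 46) = (190/7)/42 = (190/7)*(1/42) = 95/147)
(-23985 + 16614)/(d(-23) - 18620) = (-23985 + 16614)/(95/147 - 18620) = -7371/(-2737045/147) = -7371*(-147/2737045) = 1083537/2737045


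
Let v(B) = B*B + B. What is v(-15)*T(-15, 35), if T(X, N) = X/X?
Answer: 210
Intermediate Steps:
T(X, N) = 1
v(B) = B + B**2 (v(B) = B**2 + B = B + B**2)
v(-15)*T(-15, 35) = -15*(1 - 15)*1 = -15*(-14)*1 = 210*1 = 210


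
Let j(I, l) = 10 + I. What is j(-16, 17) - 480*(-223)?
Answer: 107034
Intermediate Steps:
j(-16, 17) - 480*(-223) = (10 - 16) - 480*(-223) = -6 + 107040 = 107034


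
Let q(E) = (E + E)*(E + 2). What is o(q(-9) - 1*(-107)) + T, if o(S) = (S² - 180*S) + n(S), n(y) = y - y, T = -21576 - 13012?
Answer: -22239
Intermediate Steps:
q(E) = 2*E*(2 + E) (q(E) = (2*E)*(2 + E) = 2*E*(2 + E))
T = -34588
n(y) = 0
o(S) = S² - 180*S (o(S) = (S² - 180*S) + 0 = S² - 180*S)
o(q(-9) - 1*(-107)) + T = (2*(-9)*(2 - 9) - 1*(-107))*(-180 + (2*(-9)*(2 - 9) - 1*(-107))) - 34588 = (2*(-9)*(-7) + 107)*(-180 + (2*(-9)*(-7) + 107)) - 34588 = (126 + 107)*(-180 + (126 + 107)) - 34588 = 233*(-180 + 233) - 34588 = 233*53 - 34588 = 12349 - 34588 = -22239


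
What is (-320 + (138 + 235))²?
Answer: 2809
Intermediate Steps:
(-320 + (138 + 235))² = (-320 + 373)² = 53² = 2809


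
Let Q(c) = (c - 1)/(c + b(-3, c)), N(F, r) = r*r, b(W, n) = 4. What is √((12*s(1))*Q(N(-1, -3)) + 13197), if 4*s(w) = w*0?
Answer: √13197 ≈ 114.88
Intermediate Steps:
N(F, r) = r²
Q(c) = (-1 + c)/(4 + c) (Q(c) = (c - 1)/(c + 4) = (-1 + c)/(4 + c))
s(w) = 0 (s(w) = (w*0)/4 = (¼)*0 = 0)
√((12*s(1))*Q(N(-1, -3)) + 13197) = √((12*0)*((-1 + (-3)²)/(4 + (-3)²)) + 13197) = √(0*((-1 + 9)/(4 + 9)) + 13197) = √(0*(8/13) + 13197) = √(0 + 13197) = √13197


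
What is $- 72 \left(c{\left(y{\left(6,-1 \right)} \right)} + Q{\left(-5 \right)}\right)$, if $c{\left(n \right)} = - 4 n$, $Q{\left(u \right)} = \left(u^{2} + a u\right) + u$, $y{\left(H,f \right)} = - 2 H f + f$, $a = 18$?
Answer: $8208$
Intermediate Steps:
$y{\left(H,f \right)} = f - 2 H f$ ($y{\left(H,f \right)} = - 2 H f + f = f - 2 H f$)
$Q{\left(u \right)} = u^{2} + 19 u$ ($Q{\left(u \right)} = \left(u^{2} + 18 u\right) + u = u^{2} + 19 u$)
$- 72 \left(c{\left(y{\left(6,-1 \right)} \right)} + Q{\left(-5 \right)}\right) = - 72 \left(- 4 \left(- (1 - 12)\right) - 5 \left(19 - 5\right)\right) = - 72 \left(- 4 \left(- (1 - 12)\right) - 70\right) = - 72 \left(- 4 \left(\left(-1\right) \left(-11\right)\right) - 70\right) = - 72 \left(\left(-4\right) 11 - 70\right) = - 72 \left(-44 - 70\right) = \left(-72\right) \left(-114\right) = 8208$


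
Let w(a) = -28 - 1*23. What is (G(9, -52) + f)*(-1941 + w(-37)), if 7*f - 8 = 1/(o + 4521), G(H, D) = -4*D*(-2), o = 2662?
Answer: 41551986552/50281 ≈ 8.2640e+5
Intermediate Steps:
G(H, D) = 8*D
f = 57465/50281 (f = 8/7 + 1/(7*(2662 + 4521)) = 8/7 + (⅐)/7183 = 8/7 + (⅐)*(1/7183) = 8/7 + 1/50281 = 57465/50281 ≈ 1.1429)
w(a) = -51 (w(a) = -28 - 23 = -51)
(G(9, -52) + f)*(-1941 + w(-37)) = (8*(-52) + 57465/50281)*(-1941 - 51) = (-416 + 57465/50281)*(-1992) = -20859431/50281*(-1992) = 41551986552/50281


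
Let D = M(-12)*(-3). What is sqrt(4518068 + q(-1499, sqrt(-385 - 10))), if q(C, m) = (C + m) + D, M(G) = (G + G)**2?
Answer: sqrt(4514841 + I*sqrt(395)) ≈ 2124.8 + 0.005*I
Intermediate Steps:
M(G) = 4*G**2 (M(G) = (2*G)**2 = 4*G**2)
D = -1728 (D = (4*(-12)**2)*(-3) = (4*144)*(-3) = 576*(-3) = -1728)
q(C, m) = -1728 + C + m (q(C, m) = (C + m) - 1728 = -1728 + C + m)
sqrt(4518068 + q(-1499, sqrt(-385 - 10))) = sqrt(4518068 + (-1728 - 1499 + sqrt(-385 - 10))) = sqrt(4518068 + (-1728 - 1499 + sqrt(-395))) = sqrt(4518068 + (-1728 - 1499 + I*sqrt(395))) = sqrt(4518068 + (-3227 + I*sqrt(395))) = sqrt(4514841 + I*sqrt(395))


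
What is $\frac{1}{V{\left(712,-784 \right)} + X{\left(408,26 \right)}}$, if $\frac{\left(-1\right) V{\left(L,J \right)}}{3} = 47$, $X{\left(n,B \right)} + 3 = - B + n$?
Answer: $\frac{1}{238} \approx 0.0042017$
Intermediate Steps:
$X{\left(n,B \right)} = -3 + n - B$ ($X{\left(n,B \right)} = -3 - \left(B - n\right) = -3 + n - B$)
$V{\left(L,J \right)} = -141$ ($V{\left(L,J \right)} = \left(-3\right) 47 = -141$)
$\frac{1}{V{\left(712,-784 \right)} + X{\left(408,26 \right)}} = \frac{1}{-141 - -379} = \frac{1}{-141 + 379} = \frac{1}{238}$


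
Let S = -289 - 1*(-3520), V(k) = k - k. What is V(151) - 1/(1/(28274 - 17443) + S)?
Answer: -10831/34994962 ≈ -0.00030950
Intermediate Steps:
V(k) = 0
S = 3231 (S = -289 + 3520 = 3231)
V(151) - 1/(1/(28274 - 17443) + S) = 0 - 1/(1/(28274 - 17443) + 3231) = 0 - 1/(1/10831 + 3231) = 0 - 1/34994962/10831 = 0 - 1*10831/34994962 = 0 - 10831/34994962 = -10831/34994962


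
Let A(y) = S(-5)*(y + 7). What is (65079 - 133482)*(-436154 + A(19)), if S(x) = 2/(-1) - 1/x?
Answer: 149187216612/5 ≈ 2.9837e+10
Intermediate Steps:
S(x) = -2 - 1/x (S(x) = 2*(-1) - 1/x = -2 - 1/x)
A(y) = -63/5 - 9*y/5 (A(y) = (-2 - 1/(-5))*(y + 7) = (-2 - 1*(-⅕))*(7 + y) = (-2 + ⅕)*(7 + y) = -9*(7 + y)/5 = -63/5 - 9*y/5)
(65079 - 133482)*(-436154 + A(19)) = (65079 - 133482)*(-436154 + (-63/5 - 9/5*19)) = -68403*(-436154 + (-63/5 - 171/5)) = -68403*(-436154 - 234/5) = -68403*(-2181004/5) = 149187216612/5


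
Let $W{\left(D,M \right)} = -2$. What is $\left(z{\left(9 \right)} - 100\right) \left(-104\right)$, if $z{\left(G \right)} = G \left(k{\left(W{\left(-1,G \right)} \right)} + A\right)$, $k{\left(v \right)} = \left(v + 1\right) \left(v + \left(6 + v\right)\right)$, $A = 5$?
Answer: $7592$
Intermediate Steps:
$k{\left(v \right)} = \left(1 + v\right) \left(6 + 2 v\right)$
$z{\left(G \right)} = 3 G$ ($z{\left(G \right)} = G \left(\left(6 + 2 \left(-2\right)^{2} + 8 \left(-2\right)\right) + 5\right) = G \left(\left(6 + 2 \cdot 4 - 16\right) + 5\right) = G \left(\left(6 + 8 - 16\right) + 5\right) = G \left(-2 + 5\right) = G 3 = 3 G$)
$\left(z{\left(9 \right)} - 100\right) \left(-104\right) = \left(3 \cdot 9 - 100\right) \left(-104\right) = \left(27 - 100\right) \left(-104\right) = \left(-73\right) \left(-104\right) = 7592$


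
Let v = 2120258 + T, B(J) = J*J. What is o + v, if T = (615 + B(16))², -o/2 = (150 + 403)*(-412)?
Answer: 3334571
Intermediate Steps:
B(J) = J²
o = 455672 (o = -2*(150 + 403)*(-412) = -1106*(-412) = -2*(-227836) = 455672)
T = 758641 (T = (615 + 16²)² = (615 + 256)² = 871² = 758641)
v = 2878899 (v = 2120258 + 758641 = 2878899)
o + v = 455672 + 2878899 = 3334571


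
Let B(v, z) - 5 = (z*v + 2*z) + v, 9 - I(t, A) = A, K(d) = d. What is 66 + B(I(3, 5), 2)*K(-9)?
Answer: -123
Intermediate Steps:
I(t, A) = 9 - A
B(v, z) = 5 + v + 2*z + v*z (B(v, z) = 5 + ((z*v + 2*z) + v) = 5 + ((v*z + 2*z) + v) = 5 + ((2*z + v*z) + v) = 5 + (v + 2*z + v*z) = 5 + v + 2*z + v*z)
66 + B(I(3, 5), 2)*K(-9) = 66 + (5 + (9 - 1*5) + 2*2 + (9 - 1*5)*2)*(-9) = 66 + (5 + (9 - 5) + 4 + (9 - 5)*2)*(-9) = 66 + (5 + 4 + 4 + 4*2)*(-9) = 66 + (5 + 4 + 4 + 8)*(-9) = 66 + 21*(-9) = 66 - 189 = -123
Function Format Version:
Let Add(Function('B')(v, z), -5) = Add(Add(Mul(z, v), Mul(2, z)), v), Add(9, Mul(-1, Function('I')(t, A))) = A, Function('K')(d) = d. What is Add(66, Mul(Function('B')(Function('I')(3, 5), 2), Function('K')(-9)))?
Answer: -123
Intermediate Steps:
Function('I')(t, A) = Add(9, Mul(-1, A))
Function('B')(v, z) = Add(5, v, Mul(2, z), Mul(v, z)) (Function('B')(v, z) = Add(5, Add(Add(Mul(z, v), Mul(2, z)), v)) = Add(5, Add(Add(Mul(v, z), Mul(2, z)), v)) = Add(5, Add(Add(Mul(2, z), Mul(v, z)), v)) = Add(5, Add(v, Mul(2, z), Mul(v, z))) = Add(5, v, Mul(2, z), Mul(v, z)))
Add(66, Mul(Function('B')(Function('I')(3, 5), 2), Function('K')(-9))) = Add(66, Mul(Add(5, Add(9, Mul(-1, 5)), Mul(2, 2), Mul(Add(9, Mul(-1, 5)), 2)), -9)) = Add(66, Mul(Add(5, Add(9, -5), 4, Mul(Add(9, -5), 2)), -9)) = Add(66, Mul(Add(5, 4, 4, Mul(4, 2)), -9)) = Add(66, Mul(Add(5, 4, 4, 8), -9)) = Add(66, Mul(21, -9)) = Add(66, -189) = -123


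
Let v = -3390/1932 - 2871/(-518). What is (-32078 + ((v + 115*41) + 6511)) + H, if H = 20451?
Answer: -2366193/5957 ≈ -397.21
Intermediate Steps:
v = 22564/5957 (v = -3390*1/1932 - 2871*(-1/518) = -565/322 + 2871/518 = 22564/5957 ≈ 3.7878)
(-32078 + ((v + 115*41) + 6511)) + H = (-32078 + ((22564/5957 + 115*41) + 6511)) + 20451 = (-32078 + ((22564/5957 + 4715) + 6511)) + 20451 = (-32078 + (28109819/5957 + 6511)) + 20451 = (-32078 + 66895846/5957) + 20451 = -124192800/5957 + 20451 = -2366193/5957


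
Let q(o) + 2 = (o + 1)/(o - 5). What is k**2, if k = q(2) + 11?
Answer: 64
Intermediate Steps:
q(o) = -2 + (1 + o)/(-5 + o) (q(o) = -2 + (o + 1)/(o - 5) = -2 + (1 + o)/(-5 + o))
k = 8 (k = (11 - 1*2)/(-5 + 2) + 11 = (11 - 2)/(-3) + 11 = -1/3*9 + 11 = -3 + 11 = 8)
k**2 = 8**2 = 64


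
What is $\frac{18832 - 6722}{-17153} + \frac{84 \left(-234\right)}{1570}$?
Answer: $- \frac{178086034}{13465105} \approx -13.226$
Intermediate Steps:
$\frac{18832 - 6722}{-17153} + \frac{84 \left(-234\right)}{1570} = 12110 \left(- \frac{1}{17153}\right) - \frac{9828}{785} = - \frac{12110}{17153} - \frac{9828}{785} = - \frac{178086034}{13465105}$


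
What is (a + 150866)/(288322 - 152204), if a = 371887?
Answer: 522753/136118 ≈ 3.8404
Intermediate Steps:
(a + 150866)/(288322 - 152204) = (371887 + 150866)/(288322 - 152204) = 522753/136118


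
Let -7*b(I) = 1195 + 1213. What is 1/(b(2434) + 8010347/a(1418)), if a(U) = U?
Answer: 1418/7522555 ≈ 0.00018850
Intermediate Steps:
b(I) = -344 (b(I) = -(1195 + 1213)/7 = -1/7*2408 = -344)
1/(b(2434) + 8010347/a(1418)) = 1/(-344 + 8010347/1418) = 1/(7522555/1418) = 1418/7522555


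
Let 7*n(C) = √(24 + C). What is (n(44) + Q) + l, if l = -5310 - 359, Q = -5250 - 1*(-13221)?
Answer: 2302 + 2*√17/7 ≈ 2303.2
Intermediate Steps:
Q = 7971 (Q = -5250 + 13221 = 7971)
n(C) = √(24 + C)/7
l = -5669
(n(44) + Q) + l = (√(24 + 44)/7 + 7971) - 5669 = (√68/7 + 7971) - 5669 = ((2*√17)/7 + 7971) - 5669 = (2*√17/7 + 7971) - 5669 = (7971 + 2*√17/7) - 5669 = 2302 + 2*√17/7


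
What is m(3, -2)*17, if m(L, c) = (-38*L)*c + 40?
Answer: 4556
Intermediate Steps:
m(L, c) = 40 - 38*L*c (m(L, c) = -38*L*c + 40 = 40 - 38*L*c)
m(3, -2)*17 = (40 - 38*3*(-2))*17 = (40 + 228)*17 = 268*17 = 4556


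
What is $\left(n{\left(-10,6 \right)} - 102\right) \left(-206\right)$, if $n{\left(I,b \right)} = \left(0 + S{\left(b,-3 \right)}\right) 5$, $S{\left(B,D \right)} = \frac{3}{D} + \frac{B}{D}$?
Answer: $24102$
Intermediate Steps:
$n{\left(I,b \right)} = -5 - \frac{5 b}{3}$ ($n{\left(I,b \right)} = \left(0 + \frac{3 + b}{-3}\right) 5 = \left(0 - \frac{3 + b}{3}\right) 5 = \left(0 - \left(1 + \frac{b}{3}\right)\right) 5 = \left(-1 - \frac{b}{3}\right) 5 = -5 - \frac{5 b}{3}$)
$\left(n{\left(-10,6 \right)} - 102\right) \left(-206\right) = \left(\left(-5 - 10\right) - 102\right) \left(-206\right) = \left(-15 - 102\right) \left(-206\right) = \left(-117\right) \left(-206\right) = 24102$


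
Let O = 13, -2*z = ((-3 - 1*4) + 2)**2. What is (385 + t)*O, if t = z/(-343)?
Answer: 3433755/686 ≈ 5005.5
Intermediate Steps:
z = -25/2 (z = -((-3 - 1*4) + 2)**2/2 = -((-3 - 4) + 2)**2/2 = -(-7 + 2)**2/2 = -1/2*(-5)**2 = -1/2*25 = -25/2 ≈ -12.500)
t = 25/686 (t = -25/2/(-343) = -25/2*(-1/343) = 25/686 ≈ 0.036443)
(385 + t)*O = (385 + 25/686)*13 = (264135/686)*13 = 3433755/686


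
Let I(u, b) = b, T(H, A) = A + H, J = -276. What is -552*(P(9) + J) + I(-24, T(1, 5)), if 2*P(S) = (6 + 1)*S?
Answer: 134970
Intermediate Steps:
P(S) = 7*S/2 (P(S) = ((6 + 1)*S)/2 = (7*S)/2 = 7*S/2)
-552*(P(9) + J) + I(-24, T(1, 5)) = -552*((7/2)*9 - 276) + (5 + 1) = -552*(63/2 - 276) + 6 = -552*(-489/2) + 6 = 134964 + 6 = 134970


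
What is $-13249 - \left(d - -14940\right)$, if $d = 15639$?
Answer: $-43828$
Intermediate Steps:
$-13249 - \left(d - -14940\right) = -13249 - \left(15639 - -14940\right) = -13249 - \left(15639 + 14940\right) = -13249 - 30579 = -43828$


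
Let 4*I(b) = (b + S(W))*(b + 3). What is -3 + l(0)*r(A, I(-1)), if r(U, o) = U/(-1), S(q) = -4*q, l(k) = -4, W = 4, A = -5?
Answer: -23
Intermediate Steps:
I(b) = (-16 + b)*(3 + b)/4 (I(b) = ((b - 4*4)*(b + 3))/4 = ((b - 16)*(3 + b))/4 = ((-16 + b)*(3 + b))/4 = (-16 + b)*(3 + b)/4)
r(U, o) = -U (r(U, o) = U*(-1) = -U)
-3 + l(0)*r(A, I(-1)) = -3 - (-4)*(-5) = -3 - 4*5 = -3 - 20 = -23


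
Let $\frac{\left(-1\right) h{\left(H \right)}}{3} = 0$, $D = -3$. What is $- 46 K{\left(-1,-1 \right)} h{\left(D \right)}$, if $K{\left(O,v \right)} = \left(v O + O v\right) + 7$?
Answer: $0$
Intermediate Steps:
$h{\left(H \right)} = 0$ ($h{\left(H \right)} = \left(-3\right) 0 = 0$)
$K{\left(O,v \right)} = 7 + 2 O v$ ($K{\left(O,v \right)} = \left(O v + O v\right) + 7 = 2 O v + 7 = 7 + 2 O v$)
$- 46 K{\left(-1,-1 \right)} h{\left(D \right)} = - 46 \left(7 + 2 \left(-1\right) \left(-1\right)\right) 0 = - 46 \left(7 + 2\right) 0 = \left(-46\right) 9 \cdot 0 = \left(-414\right) 0 = 0$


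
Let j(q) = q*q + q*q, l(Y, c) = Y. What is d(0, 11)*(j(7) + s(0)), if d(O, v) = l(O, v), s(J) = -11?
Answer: 0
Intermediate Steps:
d(O, v) = O
j(q) = 2*q² (j(q) = q² + q² = 2*q²)
d(0, 11)*(j(7) + s(0)) = 0*(2*7² - 11) = 0*(2*49 - 11) = 0*(98 - 11) = 0*87 = 0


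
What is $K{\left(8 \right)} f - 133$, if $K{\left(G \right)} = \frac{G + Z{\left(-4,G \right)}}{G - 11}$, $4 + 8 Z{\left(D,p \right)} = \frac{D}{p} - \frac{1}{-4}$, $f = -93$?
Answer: $\frac{3153}{32} \approx 98.531$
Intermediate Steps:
$Z{\left(D,p \right)} = - \frac{15}{32} + \frac{D}{8 p}$ ($Z{\left(D,p \right)} = - \frac{1}{2} + \frac{\frac{D}{p} - \frac{1}{-4}}{8} = - \frac{1}{2} + \frac{\frac{D}{p} - - \frac{1}{4}}{8} = - \frac{1}{2} + \frac{\frac{D}{p} + \frac{1}{4}}{8} = - \frac{1}{2} + \frac{\frac{1}{4} + \frac{D}{p}}{8} = - \frac{1}{2} + \left(\frac{1}{32} + \frac{D}{8 p}\right) = - \frac{15}{32} + \frac{D}{8 p}$)
$K{\left(G \right)} = \frac{- \frac{15}{32} + G - \frac{1}{2 G}}{-11 + G}$ ($K{\left(G \right)} = \frac{G - \left(\frac{15}{32} + \frac{1}{2 G}\right)}{G - 11} = \frac{G - \left(\frac{15}{32} + \frac{1}{2 G}\right)}{-11 + G} = \frac{- \frac{15}{32} + G - \frac{1}{2 G}}{-11 + G}$)
$K{\left(8 \right)} f - 133 = \frac{-16 - 8 \left(15 - 256\right)}{32 \cdot 8 \left(-11 + 8\right)} \left(-93\right) - 133 = \frac{1}{32} \cdot \frac{1}{8} \frac{1}{-3} \left(-16 - 8 \left(15 - 256\right)\right) \left(-93\right) - 133 = \frac{1}{32} \cdot \frac{1}{8} \left(- \frac{1}{3}\right) \left(-16 - 8 \left(-241\right)\right) \left(-93\right) - 133 = \frac{1}{32} \cdot \frac{1}{8} \left(- \frac{1}{3}\right) \left(-16 + 1928\right) \left(-93\right) - 133 = \frac{1}{32} \cdot \frac{1}{8} \left(- \frac{1}{3}\right) 1912 \left(-93\right) - 133 = \left(- \frac{239}{96}\right) \left(-93\right) - 133 = \frac{7409}{32} - 133 = \frac{3153}{32}$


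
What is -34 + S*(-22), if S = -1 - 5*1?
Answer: 98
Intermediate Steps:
S = -6 (S = -1 - 5 = -6)
-34 + S*(-22) = -34 - 6*(-22) = -34 + 132 = 98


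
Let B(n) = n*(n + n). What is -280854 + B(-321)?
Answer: -74772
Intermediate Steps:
B(n) = 2*n² (B(n) = n*(2*n) = 2*n²)
-280854 + B(-321) = -280854 + 2*(-321)² = -280854 + 2*103041 = -280854 + 206082 = -74772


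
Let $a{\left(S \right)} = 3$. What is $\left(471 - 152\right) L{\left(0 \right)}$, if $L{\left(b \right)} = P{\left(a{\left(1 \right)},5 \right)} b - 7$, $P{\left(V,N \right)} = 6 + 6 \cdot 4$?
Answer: $-2233$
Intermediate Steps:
$P{\left(V,N \right)} = 30$ ($P{\left(V,N \right)} = 6 + 24 = 30$)
$L{\left(b \right)} = -7 + 30 b$ ($L{\left(b \right)} = 30 b - 7 = -7 + 30 b$)
$\left(471 - 152\right) L{\left(0 \right)} = \left(471 - 152\right) \left(-7 + 30 \cdot 0\right) = 319 \left(-7 + 0\right) = 319 \left(-7\right) = -2233$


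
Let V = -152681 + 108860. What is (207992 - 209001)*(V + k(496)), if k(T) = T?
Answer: 43714925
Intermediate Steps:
V = -43821
(207992 - 209001)*(V + k(496)) = (207992 - 209001)*(-43821 + 496) = -1009*(-43325) = 43714925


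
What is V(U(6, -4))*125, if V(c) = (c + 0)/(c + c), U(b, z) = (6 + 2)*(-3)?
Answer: 125/2 ≈ 62.500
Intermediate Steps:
U(b, z) = -24 (U(b, z) = 8*(-3) = -24)
V(c) = 1/2 (V(c) = c/((2*c)) = c*(1/(2*c)) = 1/2)
V(U(6, -4))*125 = (1/2)*125 = 125/2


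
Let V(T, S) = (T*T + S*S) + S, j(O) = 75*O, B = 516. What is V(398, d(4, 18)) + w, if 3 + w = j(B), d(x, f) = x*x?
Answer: 197373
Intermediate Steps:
d(x, f) = x²
w = 38697 (w = -3 + 75*516 = -3 + 38700 = 38697)
V(T, S) = S + S² + T² (V(T, S) = (T² + S²) + S = (S² + T²) + S = S + S² + T²)
V(398, d(4, 18)) + w = (4² + (4²)² + 398²) + 38697 = (16 + 16² + 158404) + 38697 = (16 + 256 + 158404) + 38697 = 158676 + 38697 = 197373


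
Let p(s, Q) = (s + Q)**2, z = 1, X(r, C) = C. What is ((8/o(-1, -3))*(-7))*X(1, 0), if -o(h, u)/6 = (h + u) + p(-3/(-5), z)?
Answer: 0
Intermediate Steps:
p(s, Q) = (Q + s)**2
o(h, u) = -384/25 - 6*h - 6*u (o(h, u) = -6*((h + u) + (1 - 3/(-5))**2) = -6*((h + u) + (1 - 3*(-1/5))**2) = -6*((h + u) + (1 + 3/5)**2) = -6*((h + u) + (8/5)**2) = -6*((h + u) + 64/25) = -6*(64/25 + h + u) = -384/25 - 6*h - 6*u)
((8/o(-1, -3))*(-7))*X(1, 0) = ((8/(-384/25 - 6*(-1) - 6*(-3)))*(-7))*0 = ((8/(-384/25 + 6 + 18))*(-7))*0 = ((8/(216/25))*(-7))*0 = ((8*(25/216))*(-7))*0 = ((25/27)*(-7))*0 = -175/27*0 = 0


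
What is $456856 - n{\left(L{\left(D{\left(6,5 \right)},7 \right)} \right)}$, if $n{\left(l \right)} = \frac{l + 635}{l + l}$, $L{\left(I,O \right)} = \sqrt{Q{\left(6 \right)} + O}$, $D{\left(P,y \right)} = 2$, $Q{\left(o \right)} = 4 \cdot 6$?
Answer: $\frac{913711}{2} - \frac{635 \sqrt{31}}{62} \approx 4.568 \cdot 10^{5}$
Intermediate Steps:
$Q{\left(o \right)} = 24$
$L{\left(I,O \right)} = \sqrt{24 + O}$
$n{\left(l \right)} = \frac{635 + l}{2 l}$
$456856 - n{\left(L{\left(D{\left(6,5 \right)},7 \right)} \right)} = 456856 - \frac{635 + \sqrt{24 + 7}}{2 \sqrt{24 + 7}} = 456856 - \frac{635 + \sqrt{31}}{2 \sqrt{31}} = 456856 - \frac{\frac{\sqrt{31}}{31} \left(635 + \sqrt{31}\right)}{2} = 456856 - \frac{\sqrt{31} \left(635 + \sqrt{31}\right)}{62}$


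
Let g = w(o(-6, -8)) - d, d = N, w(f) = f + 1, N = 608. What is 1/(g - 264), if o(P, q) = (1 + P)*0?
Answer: -1/871 ≈ -0.0011481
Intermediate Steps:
o(P, q) = 0
w(f) = 1 + f
d = 608
g = -607 (g = (1 + 0) - 1*608 = 1 - 608 = -607)
1/(g - 264) = 1/(-607 - 264) = 1/(-871) = -1/871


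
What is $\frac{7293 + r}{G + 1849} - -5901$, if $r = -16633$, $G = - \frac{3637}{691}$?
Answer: $\frac{3755774941}{637011} \approx 5895.9$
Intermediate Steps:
$G = - \frac{3637}{691}$ ($G = \left(-3637\right) \frac{1}{691} = - \frac{3637}{691} \approx -5.2634$)
$\frac{7293 + r}{G + 1849} - -5901 = \frac{7293 - 16633}{- \frac{3637}{691} + 1849} - -5901 = - \frac{9340}{\frac{1274022}{691}} + 5901 = \left(-9340\right) \frac{691}{1274022} + 5901 = - \frac{3226970}{637011} + 5901 = \frac{3755774941}{637011}$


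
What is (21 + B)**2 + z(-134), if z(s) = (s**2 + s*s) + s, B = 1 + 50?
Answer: 40962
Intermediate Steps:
B = 51
z(s) = s + 2*s**2 (z(s) = (s**2 + s**2) + s = 2*s**2 + s = s + 2*s**2)
(21 + B)**2 + z(-134) = (21 + 51)**2 - 134*(1 + 2*(-134)) = 72**2 - 134*(1 - 268) = 5184 - 134*(-267) = 5184 + 35778 = 40962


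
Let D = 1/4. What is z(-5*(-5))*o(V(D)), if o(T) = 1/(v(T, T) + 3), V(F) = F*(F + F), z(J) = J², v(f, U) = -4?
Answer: -625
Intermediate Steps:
D = ¼ (D = 1*(¼) = ¼ ≈ 0.25000)
V(F) = 2*F² (V(F) = F*(2*F) = 2*F²)
o(T) = -1 (o(T) = 1/(-4 + 3) = 1/(-1) = -1)
z(-5*(-5))*o(V(D)) = (-5*(-5))²*(-1) = 25²*(-1) = 625*(-1) = -625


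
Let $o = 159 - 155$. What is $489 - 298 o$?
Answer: $-703$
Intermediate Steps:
$o = 4$
$489 - 298 o = 489 - 1192 = -703$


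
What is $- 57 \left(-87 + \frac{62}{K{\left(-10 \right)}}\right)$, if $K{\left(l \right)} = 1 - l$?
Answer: $\frac{51015}{11} \approx 4637.7$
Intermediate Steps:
$- 57 \left(-87 + \frac{62}{K{\left(-10 \right)}}\right) = - 57 \left(-87 + \frac{62}{1 - -10}\right) = - 57 \left(-87 + \frac{62}{1 + 10}\right) = - 57 \left(-87 + \frac{62}{11}\right) = \left(-57\right) \left(- \frac{895}{11}\right) = \frac{51015}{11}$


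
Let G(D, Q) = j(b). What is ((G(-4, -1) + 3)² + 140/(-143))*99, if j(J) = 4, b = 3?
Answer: 61803/13 ≈ 4754.1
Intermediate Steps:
G(D, Q) = 4
((G(-4, -1) + 3)² + 140/(-143))*99 = ((4 + 3)² + 140/(-143))*99 = (7² + 140*(-1/143))*99 = (49 - 140/143)*99 = (6867/143)*99 = 61803/13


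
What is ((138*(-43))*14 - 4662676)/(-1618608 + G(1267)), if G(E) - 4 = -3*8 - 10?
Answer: 2372876/809319 ≈ 2.9319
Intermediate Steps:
G(E) = -30 (G(E) = 4 + (-3*8 - 10) = 4 + (-24 - 10) = 4 - 34 = -30)
((138*(-43))*14 - 4662676)/(-1618608 + G(1267)) = ((138*(-43))*14 - 4662676)/(-1618608 - 30) = (-5934*14 - 4662676)/(-1618638) = (-83076 - 4662676)*(-1/1618638) = -4745752*(-1/1618638) = 2372876/809319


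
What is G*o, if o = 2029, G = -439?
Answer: -890731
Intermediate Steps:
G*o = -439*2029 = -890731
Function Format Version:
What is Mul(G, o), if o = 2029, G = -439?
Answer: -890731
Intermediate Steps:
Mul(G, o) = Mul(-439, 2029) = -890731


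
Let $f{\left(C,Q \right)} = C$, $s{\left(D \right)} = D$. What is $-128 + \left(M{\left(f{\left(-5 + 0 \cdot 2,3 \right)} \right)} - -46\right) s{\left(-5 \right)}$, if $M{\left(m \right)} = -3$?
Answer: $-343$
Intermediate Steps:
$-128 + \left(M{\left(f{\left(-5 + 0 \cdot 2,3 \right)} \right)} - -46\right) s{\left(-5 \right)} = -128 + \left(-3 - -46\right) \left(-5\right) = -128 + \left(-3 + 46\right) \left(-5\right) = -128 + 43 \left(-5\right) = -128 - 215 = -343$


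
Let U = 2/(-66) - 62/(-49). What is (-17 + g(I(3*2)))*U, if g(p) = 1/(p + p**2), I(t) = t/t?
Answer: -1997/98 ≈ -20.378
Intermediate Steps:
U = 1997/1617 (U = 2*(-1/66) - 62*(-1/49) = -1/33 + 62/49 = 1997/1617 ≈ 1.2350)
I(t) = 1
(-17 + g(I(3*2)))*U = (-17 + 1/(1*(1 + 1)))*(1997/1617) = (-17 + 1/2)*(1997/1617) = -33/2*1997/1617 = -1997/98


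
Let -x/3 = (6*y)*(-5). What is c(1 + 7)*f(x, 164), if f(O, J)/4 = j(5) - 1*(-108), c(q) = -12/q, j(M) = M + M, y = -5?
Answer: -708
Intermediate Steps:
j(M) = 2*M
x = -450 (x = -3*6*(-5)*(-5) = -(-90)*(-5) = -3*150 = -450)
f(O, J) = 472 (f(O, J) = 4*(2*5 - 1*(-108)) = 4*(10 + 108) = 4*118 = 472)
c(1 + 7)*f(x, 164) = -12/(1 + 7)*472 = -12/8*472 = -12*1/8*472 = -3/2*472 = -708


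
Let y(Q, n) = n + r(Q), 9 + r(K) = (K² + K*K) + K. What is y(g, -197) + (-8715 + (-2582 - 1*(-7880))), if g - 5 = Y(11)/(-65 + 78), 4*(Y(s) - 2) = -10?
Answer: -603128/169 ≈ -3568.8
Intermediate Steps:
Y(s) = -½ (Y(s) = 2 + (¼)*(-10) = 2 - 5/2 = -½)
r(K) = -9 + K + 2*K² (r(K) = -9 + ((K² + K*K) + K) = -9 + ((K² + K²) + K) = -9 + (2*K² + K) = -9 + (K + 2*K²) = -9 + K + 2*K²)
g = 129/26 (g = 5 - 1/(2*(-65 + 78)) = 5 - ½/13 = 5 - ½*1/13 = 5 - 1/26 = 129/26 ≈ 4.9615)
y(Q, n) = -9 + Q + n + 2*Q² (y(Q, n) = n + (-9 + Q + 2*Q²) = -9 + Q + n + 2*Q²)
y(g, -197) + (-8715 + (-2582 - 1*(-7880))) = (-9 + 129/26 - 197 + 2*(129/26)²) + (-8715 + (-2582 - 1*(-7880))) = (-9 + 129/26 - 197 + 2*(16641/676)) + (-8715 + (-2582 + 7880)) = (-9 + 129/26 - 197 + 16641/338) + (-8715 + 5298) = -25655/169 - 3417 = -603128/169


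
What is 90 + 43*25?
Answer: 1165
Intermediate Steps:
90 + 43*25 = 90 + 1075 = 1165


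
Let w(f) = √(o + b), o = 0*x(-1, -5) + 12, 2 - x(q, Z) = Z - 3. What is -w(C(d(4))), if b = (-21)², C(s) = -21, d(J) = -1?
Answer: -√453 ≈ -21.284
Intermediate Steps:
x(q, Z) = 5 - Z (x(q, Z) = 2 - (Z - 3) = 2 - (-3 + Z) = 2 + (3 - Z) = 5 - Z)
o = 12 (o = 0*(5 - 1*(-5)) + 12 = 0*(5 + 5) + 12 = 0*10 + 12 = 0 + 12 = 12)
b = 441
w(f) = √453 (w(f) = √(12 + 441) = √453)
-w(C(d(4))) = -√453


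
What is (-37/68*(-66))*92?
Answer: 56166/17 ≈ 3303.9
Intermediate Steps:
(-37/68*(-66))*92 = (-37*1/68*(-66))*92 = -37/68*(-66)*92 = (1221/34)*92 = 56166/17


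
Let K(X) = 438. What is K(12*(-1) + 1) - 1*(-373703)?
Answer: 374141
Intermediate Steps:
K(12*(-1) + 1) - 1*(-373703) = 438 - 1*(-373703) = 438 + 373703 = 374141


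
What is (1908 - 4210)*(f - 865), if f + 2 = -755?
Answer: 3733844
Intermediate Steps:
f = -757 (f = -2 - 755 = -757)
(1908 - 4210)*(f - 865) = (1908 - 4210)*(-757 - 865) = -2302*(-1622) = 3733844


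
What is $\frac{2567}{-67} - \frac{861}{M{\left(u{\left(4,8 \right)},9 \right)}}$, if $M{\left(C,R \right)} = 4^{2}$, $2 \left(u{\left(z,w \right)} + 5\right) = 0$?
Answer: $- \frac{98759}{1072} \approx -92.126$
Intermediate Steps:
$u{\left(z,w \right)} = -5$ ($u{\left(z,w \right)} = -5 + \frac{1}{2} \cdot 0 = -5 + 0 = -5$)
$M{\left(C,R \right)} = 16$
$\frac{2567}{-67} - \frac{861}{M{\left(u{\left(4,8 \right)},9 \right)}} = \frac{2567}{-67} - \frac{861}{16} = 2567 \left(- \frac{1}{67}\right) - \frac{861}{16} = - \frac{2567}{67} - \frac{861}{16} = - \frac{98759}{1072}$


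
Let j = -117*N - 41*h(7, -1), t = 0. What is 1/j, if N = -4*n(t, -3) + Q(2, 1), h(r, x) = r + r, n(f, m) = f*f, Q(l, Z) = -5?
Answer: 1/11 ≈ 0.090909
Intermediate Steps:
n(f, m) = f²
h(r, x) = 2*r
N = -5 (N = -4*0² - 5 = -4*0 - 5 = 0 - 5 = -5)
j = 11 (j = -117*(-5) - 41*2*7 = 585 - 41*14 = 585 - 1*574 = 585 - 574 = 11)
1/j = 1/11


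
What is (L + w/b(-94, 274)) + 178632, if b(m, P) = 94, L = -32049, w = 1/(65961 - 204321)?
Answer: 1906435044719/13005840 ≈ 1.4658e+5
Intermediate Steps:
w = -1/138360 (w = 1/(-138360) = -1/138360 ≈ -7.2275e-6)
(L + w/b(-94, 274)) + 178632 = (-32049 - 1/138360/94) + 178632 = (-32049 - 1/138360*1/94) + 178632 = (-32049 - 1/13005840) + 178632 = -416824166161/13005840 + 178632 = 1906435044719/13005840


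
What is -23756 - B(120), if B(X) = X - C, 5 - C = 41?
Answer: -23912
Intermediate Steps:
C = -36 (C = 5 - 1*41 = 5 - 41 = -36)
B(X) = 36 + X (B(X) = X - 1*(-36) = X + 36 = 36 + X)
-23756 - B(120) = -23756 - (36 + 120) = -23756 - 1*156 = -23756 - 156 = -23912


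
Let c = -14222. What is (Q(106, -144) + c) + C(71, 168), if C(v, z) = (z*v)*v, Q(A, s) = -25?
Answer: 832641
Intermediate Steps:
C(v, z) = z*v**2 (C(v, z) = (v*z)*v = z*v**2)
(Q(106, -144) + c) + C(71, 168) = (-25 - 14222) + 168*71**2 = -14247 + 168*5041 = -14247 + 846888 = 832641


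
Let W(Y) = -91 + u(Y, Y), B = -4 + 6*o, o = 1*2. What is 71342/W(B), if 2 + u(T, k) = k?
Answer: -71342/85 ≈ -839.32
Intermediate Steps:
o = 2
u(T, k) = -2 + k
B = 8 (B = -4 + 6*2 = -4 + 12 = 8)
W(Y) = -93 + Y (W(Y) = -91 + (-2 + Y) = -93 + Y)
71342/W(B) = 71342/(-93 + 8) = 71342/(-85) = 71342*(-1/85) = -71342/85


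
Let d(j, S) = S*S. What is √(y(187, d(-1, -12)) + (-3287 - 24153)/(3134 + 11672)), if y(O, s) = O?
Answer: √10146855323/7403 ≈ 13.607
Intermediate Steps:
d(j, S) = S²
√(y(187, d(-1, -12)) + (-3287 - 24153)/(3134 + 11672)) = √(187 + (-3287 - 24153)/(3134 + 11672)) = √(187 - 27440/14806) = √(187 - 27440*1/14806) = √(187 - 13720/7403) = √(1370641/7403) = √10146855323/7403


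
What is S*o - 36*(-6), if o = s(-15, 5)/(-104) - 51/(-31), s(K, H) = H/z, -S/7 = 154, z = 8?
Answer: -20001767/12896 ≈ -1551.0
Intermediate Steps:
S = -1078 (S = -7*154 = -1078)
s(K, H) = H/8
o = 42277/25792 (o = ((⅛)*5)/(-104) - 51/(-31) = (5/8)*(-1/104) - 51*(-1/31) = -5/832 + 51/31 = 42277/25792 ≈ 1.6392)
S*o - 36*(-6) = -1078*42277/25792 - 36*(-6) = -22787303/12896 + 216 = -20001767/12896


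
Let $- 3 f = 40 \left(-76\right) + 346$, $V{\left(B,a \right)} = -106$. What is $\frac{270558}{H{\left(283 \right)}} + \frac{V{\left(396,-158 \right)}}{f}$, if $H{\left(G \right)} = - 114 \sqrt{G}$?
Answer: $- \frac{53}{449} - \frac{45093 \sqrt{283}}{5377} \approx -141.2$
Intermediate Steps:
$f = 898$ ($f = - \frac{40 \left(-76\right) + 346}{3} = - \frac{-3040 + 346}{3} = \left(- \frac{1}{3}\right) \left(-2694\right) = 898$)
$\frac{270558}{H{\left(283 \right)}} + \frac{V{\left(396,-158 \right)}}{f} = \frac{270558}{\left(-114\right) \sqrt{283}} - \frac{106}{898} = 270558 \left(- \frac{\sqrt{283}}{32262}\right) - \frac{53}{449} = - \frac{45093 \sqrt{283}}{5377} - \frac{53}{449} = - \frac{53}{449} - \frac{45093 \sqrt{283}}{5377}$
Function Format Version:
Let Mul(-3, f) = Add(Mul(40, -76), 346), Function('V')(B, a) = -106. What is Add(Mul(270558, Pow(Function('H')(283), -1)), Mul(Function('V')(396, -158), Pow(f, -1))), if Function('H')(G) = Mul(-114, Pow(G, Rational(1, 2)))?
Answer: Add(Rational(-53, 449), Mul(Rational(-45093, 5377), Pow(283, Rational(1, 2)))) ≈ -141.20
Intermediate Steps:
f = 898 (f = Mul(Rational(-1, 3), Add(Mul(40, -76), 346)) = Mul(Rational(-1, 3), Add(-3040, 346)) = Mul(Rational(-1, 3), -2694) = 898)
Add(Mul(270558, Pow(Function('H')(283), -1)), Mul(Function('V')(396, -158), Pow(f, -1))) = Add(Mul(270558, Pow(Mul(-114, Pow(283, Rational(1, 2))), -1)), Mul(-106, Pow(898, -1))) = Add(Mul(270558, Mul(Rational(-1, 32262), Pow(283, Rational(1, 2)))), Mul(-106, Rational(1, 898))) = Add(Mul(Rational(-45093, 5377), Pow(283, Rational(1, 2))), Rational(-53, 449)) = Add(Rational(-53, 449), Mul(Rational(-45093, 5377), Pow(283, Rational(1, 2))))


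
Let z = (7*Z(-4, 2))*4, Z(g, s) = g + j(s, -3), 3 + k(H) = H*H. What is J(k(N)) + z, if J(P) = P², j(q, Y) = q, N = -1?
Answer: -52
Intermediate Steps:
k(H) = -3 + H² (k(H) = -3 + H*H = -3 + H²)
Z(g, s) = g + s
z = -56 (z = (7*(-4 + 2))*4 = (7*(-2))*4 = -14*4 = -56)
J(k(N)) + z = (-3 + (-1)²)² - 56 = (-3 + 1)² - 56 = (-2)² - 56 = 4 - 56 = -52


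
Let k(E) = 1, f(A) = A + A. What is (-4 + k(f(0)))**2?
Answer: 9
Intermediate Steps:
f(A) = 2*A
(-4 + k(f(0)))**2 = (-4 + 1)**2 = (-3)**2 = 9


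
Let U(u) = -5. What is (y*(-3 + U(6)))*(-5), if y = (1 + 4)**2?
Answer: 1000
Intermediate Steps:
y = 25 (y = 5**2 = 25)
(y*(-3 + U(6)))*(-5) = (25*(-3 - 5))*(-5) = (25*(-8))*(-5) = -200*(-5) = 1000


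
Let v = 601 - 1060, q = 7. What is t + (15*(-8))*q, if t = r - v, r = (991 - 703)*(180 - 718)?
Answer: -155325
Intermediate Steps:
r = -154944 (r = 288*(-538) = -154944)
v = -459
t = -154485 (t = -154944 - 1*(-459) = -154944 + 459 = -154485)
t + (15*(-8))*q = -154485 + (15*(-8))*7 = -154485 - 120*7 = -154485 - 840 = -155325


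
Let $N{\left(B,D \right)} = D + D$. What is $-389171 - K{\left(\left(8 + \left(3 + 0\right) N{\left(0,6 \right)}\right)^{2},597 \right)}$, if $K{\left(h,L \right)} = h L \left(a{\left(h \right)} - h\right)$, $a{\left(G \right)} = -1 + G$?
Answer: $766621$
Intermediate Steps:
$N{\left(B,D \right)} = 2 D$
$K{\left(h,L \right)} = - L h$ ($K{\left(h,L \right)} = h L \left(\left(-1 + h\right) - h\right) = L h \left(-1\right) = - L h$)
$-389171 - K{\left(\left(8 + \left(3 + 0\right) N{\left(0,6 \right)}\right)^{2},597 \right)} = -389171 - \left(-1\right) 597 \left(8 + \left(3 + 0\right) 2 \cdot 6\right)^{2} = -389171 - \left(-1\right) 597 \left(8 + 3 \cdot 12\right)^{2} = -389171 - \left(-1\right) 597 \left(8 + 36\right)^{2} = -389171 - \left(-1\right) 597 \cdot 44^{2} = -389171 - \left(-1\right) 597 \cdot 1936 = -389171 - -1155792 = -389171 + 1155792 = 766621$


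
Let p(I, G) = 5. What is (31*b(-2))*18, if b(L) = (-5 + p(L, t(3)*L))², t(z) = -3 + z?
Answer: 0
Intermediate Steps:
b(L) = 0 (b(L) = (-5 + 5)² = 0² = 0)
(31*b(-2))*18 = (31*0)*18 = 0*18 = 0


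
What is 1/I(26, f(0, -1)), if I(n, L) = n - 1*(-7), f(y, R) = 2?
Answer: 1/33 ≈ 0.030303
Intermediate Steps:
I(n, L) = 7 + n (I(n, L) = n + 7 = 7 + n)
1/I(26, f(0, -1)) = 1/(7 + 26) = 1/33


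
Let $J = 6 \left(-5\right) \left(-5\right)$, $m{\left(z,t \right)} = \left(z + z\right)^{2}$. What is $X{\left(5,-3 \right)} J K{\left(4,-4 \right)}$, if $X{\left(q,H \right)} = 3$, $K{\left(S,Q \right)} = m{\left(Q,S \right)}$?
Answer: $28800$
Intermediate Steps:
$m{\left(z,t \right)} = 4 z^{2}$ ($m{\left(z,t \right)} = \left(2 z\right)^{2} = 4 z^{2}$)
$K{\left(S,Q \right)} = 4 Q^{2}$
$J = 150$ ($J = \left(-30\right) \left(-5\right) = 150$)
$X{\left(5,-3 \right)} J K{\left(4,-4 \right)} = 3 \cdot 150 \cdot 4 \left(-4\right)^{2} = 450 \cdot 4 \cdot 16 = 450 \cdot 64 = 28800$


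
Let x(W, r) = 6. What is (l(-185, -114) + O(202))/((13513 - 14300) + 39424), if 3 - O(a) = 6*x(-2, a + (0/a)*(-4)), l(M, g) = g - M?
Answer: 38/38637 ≈ 0.00098351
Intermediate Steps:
O(a) = -33 (O(a) = 3 - 6*6 = 3 - 1*36 = 3 - 36 = -33)
(l(-185, -114) + O(202))/((13513 - 14300) + 39424) = ((-114 - 1*(-185)) - 33)/((13513 - 14300) + 39424) = ((-114 + 185) - 33)/(-787 + 39424) = (71 - 33)/38637 = 38*(1/38637) = 38/38637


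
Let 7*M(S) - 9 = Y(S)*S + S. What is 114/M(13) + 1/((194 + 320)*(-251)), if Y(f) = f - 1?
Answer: 51476497/11482246 ≈ 4.4831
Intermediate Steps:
Y(f) = -1 + f
M(S) = 9/7 + S/7 + S*(-1 + S)/7 (M(S) = 9/7 + ((-1 + S)*S + S)/7 = 9/7 + (S*(-1 + S) + S)/7 = 9/7 + (S + S*(-1 + S))/7 = 9/7 + (S/7 + S*(-1 + S)/7) = 9/7 + S/7 + S*(-1 + S)/7)
114/M(13) + 1/((194 + 320)*(-251)) = 114/(9/7 + (⅐)*13²) + 1/((194 + 320)*(-251)) = 114/(9/7 + (⅐)*169) - 1/251/514 = 114/(9/7 + 169/7) + (1/514)*(-1/251) = 114/(178/7) - 1/129014 = 114*(7/178) - 1/129014 = 399/89 - 1/129014 = 51476497/11482246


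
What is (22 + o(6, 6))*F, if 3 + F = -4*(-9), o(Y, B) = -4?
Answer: 594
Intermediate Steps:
F = 33 (F = -3 - 4*(-9) = -3 + 36 = 33)
(22 + o(6, 6))*F = (22 - 4)*33 = 18*33 = 594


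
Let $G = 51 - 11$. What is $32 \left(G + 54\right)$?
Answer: $3008$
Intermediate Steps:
$G = 40$
$32 \left(G + 54\right) = 32 \left(40 + 54\right) = 32 \cdot 94 = 3008$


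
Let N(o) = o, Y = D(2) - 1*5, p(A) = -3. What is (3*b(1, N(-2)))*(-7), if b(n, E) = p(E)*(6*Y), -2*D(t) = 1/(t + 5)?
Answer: -1917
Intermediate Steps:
D(t) = -1/(2*(5 + t)) (D(t) = -1/(2*(t + 5)) = -1/(2*(5 + t)))
Y = -71/14 (Y = -1/(10 + 2*2) - 1*5 = -1/(10 + 4) - 5 = -1/14 - 5 = -71/14 ≈ -5.0714)
b(n, E) = 639/7 (b(n, E) = -18*(-71)/14 = -3*(-213/7) = 639/7)
(3*b(1, N(-2)))*(-7) = (3*(639/7))*(-7) = (1917/7)*(-7) = -1917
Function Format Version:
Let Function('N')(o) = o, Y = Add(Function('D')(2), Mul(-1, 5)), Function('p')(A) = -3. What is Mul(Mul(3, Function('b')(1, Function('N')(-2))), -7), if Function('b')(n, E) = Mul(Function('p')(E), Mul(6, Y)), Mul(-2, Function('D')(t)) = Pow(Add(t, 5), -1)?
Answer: -1917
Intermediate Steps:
Function('D')(t) = Mul(Rational(-1, 2), Pow(Add(5, t), -1)) (Function('D')(t) = Mul(Rational(-1, 2), Pow(Add(t, 5), -1)) = Mul(Rational(-1, 2), Pow(Add(5, t), -1)))
Y = Rational(-71, 14) (Y = Add(Mul(-1, Pow(Add(10, Mul(2, 2)), -1)), Mul(-1, 5)) = Add(Mul(-1, Pow(Add(10, 4), -1)), -5) = Add(Mul(-1, Pow(14, -1)), -5) = Add(Mul(-1, Rational(1, 14)), -5) = Add(Rational(-1, 14), -5) = Rational(-71, 14) ≈ -5.0714)
Function('b')(n, E) = Rational(639, 7) (Function('b')(n, E) = Mul(-3, Mul(6, Rational(-71, 14))) = Mul(-3, Rational(-213, 7)) = Rational(639, 7))
Mul(Mul(3, Function('b')(1, Function('N')(-2))), -7) = Mul(Mul(3, Rational(639, 7)), -7) = Mul(Rational(1917, 7), -7) = -1917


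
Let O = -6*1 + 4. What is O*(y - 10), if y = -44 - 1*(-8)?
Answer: 92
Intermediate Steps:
y = -36 (y = -44 + 8 = -36)
O = -2 (O = -6 + 4 = -2)
O*(y - 10) = -2*(-36 - 10) = -2*(-46) = 92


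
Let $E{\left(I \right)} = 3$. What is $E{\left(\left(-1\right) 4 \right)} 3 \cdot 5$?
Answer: $45$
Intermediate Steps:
$E{\left(\left(-1\right) 4 \right)} 3 \cdot 5 = 3 \cdot 3 \cdot 5 = 9 \cdot 5 = 45$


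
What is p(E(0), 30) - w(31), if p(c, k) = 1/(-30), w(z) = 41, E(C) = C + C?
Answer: -1231/30 ≈ -41.033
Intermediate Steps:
E(C) = 2*C
p(c, k) = -1/30
p(E(0), 30) - w(31) = -1/30 - 1*41 = -1/30 - 41 = -1231/30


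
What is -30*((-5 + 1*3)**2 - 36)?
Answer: 960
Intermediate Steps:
-30*((-5 + 1*3)**2 - 36) = -30*((-5 + 3)**2 - 36) = -30*((-2)**2 - 36) = -30*(4 - 36) = -30*(-32) = 960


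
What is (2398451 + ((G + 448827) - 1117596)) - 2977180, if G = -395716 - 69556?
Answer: -1712770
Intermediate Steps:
G = -465272
(2398451 + ((G + 448827) - 1117596)) - 2977180 = (2398451 + ((-465272 + 448827) - 1117596)) - 2977180 = (2398451 + (-16445 - 1117596)) - 2977180 = (2398451 - 1134041) - 2977180 = 1264410 - 2977180 = -1712770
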